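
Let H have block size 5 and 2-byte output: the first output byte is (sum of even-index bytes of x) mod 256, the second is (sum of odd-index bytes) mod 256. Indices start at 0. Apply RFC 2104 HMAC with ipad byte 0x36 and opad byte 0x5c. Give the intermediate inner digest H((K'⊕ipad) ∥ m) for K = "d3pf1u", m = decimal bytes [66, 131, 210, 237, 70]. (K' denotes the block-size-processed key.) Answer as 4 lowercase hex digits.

0fc8

Key "d3pf1u" = 64 33 70 66 31 75 is 6 bytes > B = 5, so hash it first: H(key) = 05 0e, then zero-pad to 5 bytes: K' = 05 0e 00 00 00.
K' ⊕ ipad = 33 38 36 36 36.
Inner input = 33 38 36 36 36 ∥ 42 83 d2 ed 46.
Inner hash: even-index sum = 527 mod 256 = 15; odd-index sum = 456 mod 256 = 200 → 0f c8.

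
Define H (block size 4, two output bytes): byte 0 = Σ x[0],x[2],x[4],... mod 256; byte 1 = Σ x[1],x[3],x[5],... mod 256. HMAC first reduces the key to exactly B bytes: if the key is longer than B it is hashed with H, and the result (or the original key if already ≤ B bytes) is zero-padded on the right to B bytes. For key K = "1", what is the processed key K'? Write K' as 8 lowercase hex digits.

Key "1" = 31 is 1 byte ≤ B = 4; zero-pad to 4 bytes: K' = 31 00 00 00.

31000000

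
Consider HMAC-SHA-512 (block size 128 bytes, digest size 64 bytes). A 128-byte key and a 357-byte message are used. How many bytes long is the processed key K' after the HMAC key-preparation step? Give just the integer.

128

Key is 128 ≤ 128 bytes, zero-padded: |K'| = 128.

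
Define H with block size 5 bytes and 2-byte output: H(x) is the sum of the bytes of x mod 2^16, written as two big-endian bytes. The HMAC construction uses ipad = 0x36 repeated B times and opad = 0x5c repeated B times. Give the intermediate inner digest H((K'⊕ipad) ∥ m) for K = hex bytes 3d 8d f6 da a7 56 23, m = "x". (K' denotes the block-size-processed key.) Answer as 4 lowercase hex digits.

01db

Key hex bytes 3d 8d f6 da a7 56 23 is 7 bytes > B = 5, so hash it first: H(key) = 03 ba, then zero-pad to 5 bytes: K' = 03 ba 00 00 00.
K' ⊕ ipad = 35 8c 36 36 36.
Inner input = 35 8c 36 36 36 ∥ 78.
Inner hash: sum = 53+140+54+54+54+120 = 475 → 01 db.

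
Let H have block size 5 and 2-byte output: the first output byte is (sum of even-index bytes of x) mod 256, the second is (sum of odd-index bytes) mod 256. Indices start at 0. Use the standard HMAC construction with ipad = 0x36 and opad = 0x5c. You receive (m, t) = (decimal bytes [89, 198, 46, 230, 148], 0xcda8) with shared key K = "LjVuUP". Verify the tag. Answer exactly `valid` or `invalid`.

valid

Key "LjVuUP" = 4c 6a 56 75 55 50 is 6 bytes > B = 5, so hash it first: H(key) = f7 2f, then zero-pad to 5 bytes: K' = f7 2f 00 00 00.
K' ⊕ ipad = c1 19 36 36 36; K' ⊕ opad = ab 73 5c 5c 5c.
Inner hash: even-index sum = 729 mod 256 = 217; odd-index sum = 362 mod 256 = 106 → d9 6a.
Outer hash (recomputed tag): even-index sum = 461 mod 256 = 205; odd-index sum = 424 mod 256 = 168 → cd a8.
Recomputed tag = cda8; claimed = cda8 → match.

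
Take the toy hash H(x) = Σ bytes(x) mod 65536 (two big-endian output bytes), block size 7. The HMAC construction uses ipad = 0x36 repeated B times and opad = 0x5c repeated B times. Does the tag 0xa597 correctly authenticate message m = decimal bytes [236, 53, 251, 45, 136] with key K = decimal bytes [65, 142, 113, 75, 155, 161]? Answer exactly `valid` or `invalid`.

invalid

Key decimal bytes [65, 142, 113, 75, 155, 161] = 41 8e 71 4b 9b a1 is 6 bytes ≤ B = 7; zero-pad to 7 bytes: K' = 41 8e 71 4b 9b a1 00.
K' ⊕ ipad = 77 b8 47 7d ad 97 36; K' ⊕ opad = 1d d2 2d 17 c7 fd 5c.
Inner hash: sum = 119+184+71+125+173+151+54+236+53+251+45+136 = 1598 → 06 3e.
Outer hash (recomputed tag): sum = 29+210+45+23+199+253+92+6+62 = 919 → 03 97.
Recomputed tag = 0397; claimed = a597 → mismatch.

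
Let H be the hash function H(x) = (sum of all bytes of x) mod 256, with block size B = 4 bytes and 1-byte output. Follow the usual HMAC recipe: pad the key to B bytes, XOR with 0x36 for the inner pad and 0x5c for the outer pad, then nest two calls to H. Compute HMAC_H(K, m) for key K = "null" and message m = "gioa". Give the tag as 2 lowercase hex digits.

aa

Key "null" = 6e 75 6c 6c is exactly B = 4 bytes: K' = 6e 75 6c 6c.
K' ⊕ ipad = 58 43 5a 5a.  K' ⊕ opad = 32 29 30 30.
Inner input = (K'⊕ipad) ∥ m = 58 43 5a 5a ∥ 67 69 6f 61.
Inner hash: sum = 88+67+90+90+103+105+111+97 = 751; mod 256 = 239 → ef.
Outer input = (K'⊕opad) ∥ inner = 32 29 30 30 ∥ ef.
Outer hash (tag): sum = 50+41+48+48+239 = 426; mod 256 = 170 → aa.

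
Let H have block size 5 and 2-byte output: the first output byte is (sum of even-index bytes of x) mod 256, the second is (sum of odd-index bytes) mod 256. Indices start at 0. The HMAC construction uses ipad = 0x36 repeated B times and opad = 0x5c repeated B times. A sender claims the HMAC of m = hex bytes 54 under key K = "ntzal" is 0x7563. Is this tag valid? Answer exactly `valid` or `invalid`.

valid

Key "ntzal" = 6e 74 7a 61 6c is exactly B = 5 bytes: K' = 6e 74 7a 61 6c.
K' ⊕ ipad = 58 42 4c 57 5a; K' ⊕ opad = 32 28 26 3d 30.
Inner hash: even-index sum = 254 mod 256 = 254; odd-index sum = 237 mod 256 = 237 → fe ed.
Outer hash (recomputed tag): even-index sum = 373 mod 256 = 117; odd-index sum = 355 mod 256 = 99 → 75 63.
Recomputed tag = 7563; claimed = 7563 → match.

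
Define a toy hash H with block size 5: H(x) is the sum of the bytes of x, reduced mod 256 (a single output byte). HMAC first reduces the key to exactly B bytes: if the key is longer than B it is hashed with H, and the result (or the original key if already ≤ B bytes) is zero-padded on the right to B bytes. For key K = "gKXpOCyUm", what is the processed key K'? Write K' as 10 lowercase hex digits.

|K| = 9 > B = 5, so first hash the key.
H(K): sum = 103+75+88+112+79+67+121+85+109 = 839; mod 256 = 71 → 47.
Zero-pad H(K) = 47 to 5 bytes: K' = 47 00 00 00 00.

4700000000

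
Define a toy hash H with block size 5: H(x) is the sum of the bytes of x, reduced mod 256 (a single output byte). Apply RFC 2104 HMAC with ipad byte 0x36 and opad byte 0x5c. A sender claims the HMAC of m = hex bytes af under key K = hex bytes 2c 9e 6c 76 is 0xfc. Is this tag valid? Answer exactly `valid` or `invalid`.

Key hex bytes 2c 9e 6c 76 is 4 bytes ≤ B = 5; zero-pad to 5 bytes: K' = 2c 9e 6c 76 00.
K' ⊕ ipad = 1a a8 5a 40 36; K' ⊕ opad = 70 c2 30 2a 5c.
Inner hash: sum = 26+168+90+64+54+175 = 577; mod 256 = 65 → 41.
Outer hash (recomputed tag): sum = 112+194+48+42+92+65 = 553; mod 256 = 41 → 29.
Recomputed tag = 29; claimed = fc → mismatch.

invalid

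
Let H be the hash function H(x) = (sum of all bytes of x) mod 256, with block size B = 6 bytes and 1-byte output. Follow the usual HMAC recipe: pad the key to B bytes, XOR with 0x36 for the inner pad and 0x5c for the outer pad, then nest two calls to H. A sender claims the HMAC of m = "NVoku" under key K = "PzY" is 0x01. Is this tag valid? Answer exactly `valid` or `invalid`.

valid

Key "PzY" = 50 7a 59 is 3 bytes ≤ B = 6; zero-pad to 6 bytes: K' = 50 7a 59 00 00 00.
K' ⊕ ipad = 66 4c 6f 36 36 36; K' ⊕ opad = 0c 26 05 5c 5c 5c.
Inner hash: sum = 102+76+111+54+54+54+78+86+111+107+117 = 950; mod 256 = 182 → b6.
Outer hash (recomputed tag): sum = 12+38+5+92+92+92+182 = 513; mod 256 = 1 → 01.
Recomputed tag = 01; claimed = 01 → match.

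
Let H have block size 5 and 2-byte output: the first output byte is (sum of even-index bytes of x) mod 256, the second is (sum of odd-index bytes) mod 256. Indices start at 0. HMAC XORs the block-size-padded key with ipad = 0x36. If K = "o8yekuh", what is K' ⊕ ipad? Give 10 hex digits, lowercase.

8d24363636

Key "o8yekuh" = 6f 38 79 65 6b 75 68 is 7 bytes > B = 5, so hash it first: H(key) = bb 12, then zero-pad to 5 bytes: K' = bb 12 00 00 00.
XOR each byte with 0x36: bb⊕36=8d, 12⊕36=24, 00⊕36=36, 00⊕36=36, 00⊕36=36.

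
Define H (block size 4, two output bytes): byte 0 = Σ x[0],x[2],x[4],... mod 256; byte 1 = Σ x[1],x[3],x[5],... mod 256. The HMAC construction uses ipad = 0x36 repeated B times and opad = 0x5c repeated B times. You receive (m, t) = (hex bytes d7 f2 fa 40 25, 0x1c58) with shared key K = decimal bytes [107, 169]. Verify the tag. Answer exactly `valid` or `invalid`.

valid

Key decimal bytes [107, 169] = 6b a9 is 2 bytes ≤ B = 4; zero-pad to 4 bytes: K' = 6b a9 00 00.
K' ⊕ ipad = 5d 9f 36 36; K' ⊕ opad = 37 f5 5c 5c.
Inner hash: even-index sum = 649 mod 256 = 137; odd-index sum = 519 mod 256 = 7 → 89 07.
Outer hash (recomputed tag): even-index sum = 284 mod 256 = 28; odd-index sum = 344 mod 256 = 88 → 1c 58.
Recomputed tag = 1c58; claimed = 1c58 → match.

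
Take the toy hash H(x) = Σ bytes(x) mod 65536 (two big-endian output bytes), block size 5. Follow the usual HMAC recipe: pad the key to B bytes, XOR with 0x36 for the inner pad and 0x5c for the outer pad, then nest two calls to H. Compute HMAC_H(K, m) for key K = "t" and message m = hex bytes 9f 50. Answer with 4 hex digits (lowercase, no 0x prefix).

01a3

Key "t" = 74 is 1 byte ≤ B = 5; zero-pad to 5 bytes: K' = 74 00 00 00 00.
K' ⊕ ipad = 42 36 36 36 36.  K' ⊕ opad = 28 5c 5c 5c 5c.
Inner input = (K'⊕ipad) ∥ m = 42 36 36 36 36 ∥ 9f 50.
Inner hash: sum = 66+54+54+54+54+159+80 = 521 → 02 09.
Outer input = (K'⊕opad) ∥ inner = 28 5c 5c 5c 5c ∥ 02 09.
Outer hash (tag): sum = 40+92+92+92+92+2+9 = 419 → 01 a3.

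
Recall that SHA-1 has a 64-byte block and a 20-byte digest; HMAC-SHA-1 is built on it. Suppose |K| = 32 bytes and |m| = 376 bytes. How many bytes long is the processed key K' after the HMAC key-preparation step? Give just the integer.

Key is 32 ≤ 64 bytes, zero-padded: |K'| = 64.

64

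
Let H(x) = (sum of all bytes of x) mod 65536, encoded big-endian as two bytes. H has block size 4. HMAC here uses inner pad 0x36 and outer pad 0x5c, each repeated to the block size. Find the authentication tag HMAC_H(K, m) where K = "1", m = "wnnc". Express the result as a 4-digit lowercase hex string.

01e2

Key "1" = 31 is 1 byte ≤ B = 4; zero-pad to 4 bytes: K' = 31 00 00 00.
K' ⊕ ipad = 07 36 36 36.  K' ⊕ opad = 6d 5c 5c 5c.
Inner input = (K'⊕ipad) ∥ m = 07 36 36 36 ∥ 77 6e 6e 63.
Inner hash: sum = 7+54+54+54+119+110+110+99 = 607 → 02 5f.
Outer input = (K'⊕opad) ∥ inner = 6d 5c 5c 5c ∥ 02 5f.
Outer hash (tag): sum = 109+92+92+92+2+95 = 482 → 01 e2.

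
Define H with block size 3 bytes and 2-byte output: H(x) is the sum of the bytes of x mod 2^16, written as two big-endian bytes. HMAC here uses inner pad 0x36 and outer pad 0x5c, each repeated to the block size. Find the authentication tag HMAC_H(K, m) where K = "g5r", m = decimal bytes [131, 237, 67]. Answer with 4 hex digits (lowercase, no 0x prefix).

Key "g5r" = 67 35 72 is exactly B = 3 bytes: K' = 67 35 72.
K' ⊕ ipad = 51 03 44.  K' ⊕ opad = 3b 69 2e.
Inner input = (K'⊕ipad) ∥ m = 51 03 44 ∥ 83 ed 43.
Inner hash: sum = 81+3+68+131+237+67 = 587 → 02 4b.
Outer input = (K'⊕opad) ∥ inner = 3b 69 2e ∥ 02 4b.
Outer hash (tag): sum = 59+105+46+2+75 = 287 → 01 1f.

011f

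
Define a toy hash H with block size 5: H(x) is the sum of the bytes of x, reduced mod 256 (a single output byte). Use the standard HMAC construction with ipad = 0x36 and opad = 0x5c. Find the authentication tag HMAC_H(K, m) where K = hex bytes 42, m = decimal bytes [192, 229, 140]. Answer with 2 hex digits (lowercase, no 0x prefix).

Key hex bytes 42 is 1 byte ≤ B = 5; zero-pad to 5 bytes: K' = 42 00 00 00 00.
K' ⊕ ipad = 74 36 36 36 36.  K' ⊕ opad = 1e 5c 5c 5c 5c.
Inner input = (K'⊕ipad) ∥ m = 74 36 36 36 36 ∥ c0 e5 8c.
Inner hash: sum = 116+54+54+54+54+192+229+140 = 893; mod 256 = 125 → 7d.
Outer input = (K'⊕opad) ∥ inner = 1e 5c 5c 5c 5c ∥ 7d.
Outer hash (tag): sum = 30+92+92+92+92+125 = 523; mod 256 = 11 → 0b.

0b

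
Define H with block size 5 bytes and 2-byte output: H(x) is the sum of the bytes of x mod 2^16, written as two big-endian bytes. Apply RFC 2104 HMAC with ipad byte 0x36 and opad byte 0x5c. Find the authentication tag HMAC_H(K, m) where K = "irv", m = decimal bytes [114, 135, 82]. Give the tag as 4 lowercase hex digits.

Key "irv" = 69 72 76 is 3 bytes ≤ B = 5; zero-pad to 5 bytes: K' = 69 72 76 00 00.
K' ⊕ ipad = 5f 44 40 36 36.  K' ⊕ opad = 35 2e 2a 5c 5c.
Inner input = (K'⊕ipad) ∥ m = 5f 44 40 36 36 ∥ 72 87 52.
Inner hash: sum = 95+68+64+54+54+114+135+82 = 666 → 02 9a.
Outer input = (K'⊕opad) ∥ inner = 35 2e 2a 5c 5c ∥ 02 9a.
Outer hash (tag): sum = 53+46+42+92+92+2+154 = 481 → 01 e1.

01e1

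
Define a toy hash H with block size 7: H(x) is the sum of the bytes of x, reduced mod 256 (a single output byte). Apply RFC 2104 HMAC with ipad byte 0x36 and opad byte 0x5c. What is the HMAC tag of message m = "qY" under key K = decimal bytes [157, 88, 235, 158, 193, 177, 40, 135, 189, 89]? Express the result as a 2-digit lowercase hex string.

a2

Key decimal bytes [157, 88, 235, 158, 193, 177, 40, 135, 189, 89] = 9d 58 eb 9e c1 b1 28 87 bd 59 is 10 bytes > B = 7, so hash it first: H(key) = b5, then zero-pad to 7 bytes: K' = b5 00 00 00 00 00 00.
K' ⊕ ipad = 83 36 36 36 36 36 36.  K' ⊕ opad = e9 5c 5c 5c 5c 5c 5c.
Inner input = (K'⊕ipad) ∥ m = 83 36 36 36 36 36 36 ∥ 71 59.
Inner hash: sum = 131+54+54+54+54+54+54+113+89 = 657; mod 256 = 145 → 91.
Outer input = (K'⊕opad) ∥ inner = e9 5c 5c 5c 5c 5c 5c ∥ 91.
Outer hash (tag): sum = 233+92+92+92+92+92+92+145 = 930; mod 256 = 162 → a2.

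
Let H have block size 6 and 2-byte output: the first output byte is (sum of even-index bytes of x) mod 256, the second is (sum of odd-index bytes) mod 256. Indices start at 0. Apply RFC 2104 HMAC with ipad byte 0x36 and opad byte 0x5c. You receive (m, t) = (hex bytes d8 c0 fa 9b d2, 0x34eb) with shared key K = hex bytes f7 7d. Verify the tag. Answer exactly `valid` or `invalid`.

Key hex bytes f7 7d is 2 bytes ≤ B = 6; zero-pad to 6 bytes: K' = f7 7d 00 00 00 00.
K' ⊕ ipad = c1 4b 36 36 36 36; K' ⊕ opad = ab 21 5c 5c 5c 5c.
Inner hash: even-index sum = 977 mod 256 = 209; odd-index sum = 530 mod 256 = 18 → d1 12.
Outer hash (recomputed tag): even-index sum = 564 mod 256 = 52; odd-index sum = 235 mod 256 = 235 → 34 eb.
Recomputed tag = 34eb; claimed = 34eb → match.

valid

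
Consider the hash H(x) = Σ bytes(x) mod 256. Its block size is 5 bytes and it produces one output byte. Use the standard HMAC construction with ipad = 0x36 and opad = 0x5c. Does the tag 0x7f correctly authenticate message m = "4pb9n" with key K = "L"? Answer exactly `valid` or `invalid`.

Key "L" = 4c is 1 byte ≤ B = 5; zero-pad to 5 bytes: K' = 4c 00 00 00 00.
K' ⊕ ipad = 7a 36 36 36 36; K' ⊕ opad = 10 5c 5c 5c 5c.
Inner hash: sum = 122+54+54+54+54+52+112+98+57+110 = 767; mod 256 = 255 → ff.
Outer hash (recomputed tag): sum = 16+92+92+92+92+255 = 639; mod 256 = 127 → 7f.
Recomputed tag = 7f; claimed = 7f → match.

valid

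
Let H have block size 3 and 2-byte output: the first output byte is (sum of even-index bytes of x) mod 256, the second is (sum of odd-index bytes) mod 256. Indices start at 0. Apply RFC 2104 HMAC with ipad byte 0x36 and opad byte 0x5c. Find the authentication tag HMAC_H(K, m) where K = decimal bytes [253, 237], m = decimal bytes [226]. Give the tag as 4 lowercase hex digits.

Key decimal bytes [253, 237] = fd ed is 2 bytes ≤ B = 3; zero-pad to 3 bytes: K' = fd ed 00.
K' ⊕ ipad = cb db 36.  K' ⊕ opad = a1 b1 5c.
Inner input = (K'⊕ipad) ∥ m = cb db 36 ∥ e2.
Inner hash: even-index sum = 257 mod 256 = 1; odd-index sum = 445 mod 256 = 189 → 01 bd.
Outer input = (K'⊕opad) ∥ inner = a1 b1 5c ∥ 01 bd.
Outer hash (tag): even-index sum = 442 mod 256 = 186; odd-index sum = 178 mod 256 = 178 → ba b2.

bab2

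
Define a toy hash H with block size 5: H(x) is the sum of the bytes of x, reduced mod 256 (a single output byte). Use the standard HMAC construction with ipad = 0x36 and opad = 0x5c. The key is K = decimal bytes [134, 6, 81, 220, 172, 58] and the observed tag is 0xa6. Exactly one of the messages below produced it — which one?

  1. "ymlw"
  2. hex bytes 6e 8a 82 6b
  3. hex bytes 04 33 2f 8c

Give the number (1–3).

3

Key decimal bytes [134, 6, 81, 220, 172, 58] = 86 06 51 dc ac 3a is 6 bytes > B = 5, so hash it first: H(key) = 9f, then zero-pad to 5 bytes: K' = 9f 00 00 00 00.
K' ⊕ ipad = a9 36 36 36 36; K' ⊕ opad = c3 5c 5c 5c 5c.
m1: inner = H(a9 36 36 36 36 79 6d 6c 77) = 4a; tag = H(c3 5c 5c 5c 5c 4a) = 7d
m2: inner = H(a9 36 36 36 36 6e 8a 82 6b) = 66; tag = H(c3 5c 5c 5c 5c 66) = 99
m3: inner = H(a9 36 36 36 36 04 33 2f 8c) = 73; tag = H(c3 5c 5c 5c 5c 73) = a6 ← matches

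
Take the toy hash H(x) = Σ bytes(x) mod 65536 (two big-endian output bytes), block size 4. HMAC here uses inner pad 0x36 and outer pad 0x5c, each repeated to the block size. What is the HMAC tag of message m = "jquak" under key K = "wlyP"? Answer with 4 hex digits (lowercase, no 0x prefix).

Key "wlyP" = 77 6c 79 50 is exactly B = 4 bytes: K' = 77 6c 79 50.
K' ⊕ ipad = 41 5a 4f 66.  K' ⊕ opad = 2b 30 25 0c.
Inner input = (K'⊕ipad) ∥ m = 41 5a 4f 66 ∥ 6a 71 75 61 6b.
Inner hash: sum = 65+90+79+102+106+113+117+97+107 = 876 → 03 6c.
Outer input = (K'⊕opad) ∥ inner = 2b 30 25 0c ∥ 03 6c.
Outer hash (tag): sum = 43+48+37+12+3+108 = 251 → 00 fb.

00fb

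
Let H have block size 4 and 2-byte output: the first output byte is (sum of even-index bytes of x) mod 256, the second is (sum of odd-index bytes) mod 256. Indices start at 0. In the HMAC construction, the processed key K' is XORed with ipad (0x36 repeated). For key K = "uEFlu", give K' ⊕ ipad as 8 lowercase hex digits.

Key "uEFlu" = 75 45 46 6c 75 is 5 bytes > B = 4, so hash it first: H(key) = 30 b1, then zero-pad to 4 bytes: K' = 30 b1 00 00.
XOR each byte with 0x36: 30⊕36=06, b1⊕36=87, 00⊕36=36, 00⊕36=36.

06873636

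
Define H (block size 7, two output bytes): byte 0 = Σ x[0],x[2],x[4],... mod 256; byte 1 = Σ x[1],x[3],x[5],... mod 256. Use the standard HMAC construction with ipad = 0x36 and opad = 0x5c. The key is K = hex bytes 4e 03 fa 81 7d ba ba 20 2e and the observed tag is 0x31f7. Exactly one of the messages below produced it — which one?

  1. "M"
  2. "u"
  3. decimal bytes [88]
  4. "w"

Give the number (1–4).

3

Key hex bytes 4e 03 fa 81 7d ba ba 20 2e is 9 bytes > B = 7, so hash it first: H(key) = ad 5e, then zero-pad to 7 bytes: K' = ad 5e 00 00 00 00 00.
K' ⊕ ipad = 9b 68 36 36 36 36 36; K' ⊕ opad = f1 02 5c 5c 5c 5c 5c.
m1: inner = H(9b 68 36 36 36 36 36 4d) = 3d 21; tag = H(f1 02 5c 5c 5c 5c 5c 3d 21) = 26f7
m2: inner = H(9b 68 36 36 36 36 36 75) = 3d 49; tag = H(f1 02 5c 5c 5c 5c 5c 3d 49) = 4ef7
m3: inner = H(9b 68 36 36 36 36 36 58) = 3d 2c; tag = H(f1 02 5c 5c 5c 5c 5c 3d 2c) = 31f7 ← matches
m4: inner = H(9b 68 36 36 36 36 36 77) = 3d 4b; tag = H(f1 02 5c 5c 5c 5c 5c 3d 4b) = 50f7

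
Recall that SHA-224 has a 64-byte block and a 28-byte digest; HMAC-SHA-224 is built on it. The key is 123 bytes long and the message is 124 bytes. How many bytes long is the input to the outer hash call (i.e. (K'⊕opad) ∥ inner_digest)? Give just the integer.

92

Key is 123 > 64 bytes, so it is hashed to 28 bytes then zero-padded to 64: |K'| = 64.
Outer input = (K'⊕opad) ∥ H(inner) → 64 + 28 = 92 bytes.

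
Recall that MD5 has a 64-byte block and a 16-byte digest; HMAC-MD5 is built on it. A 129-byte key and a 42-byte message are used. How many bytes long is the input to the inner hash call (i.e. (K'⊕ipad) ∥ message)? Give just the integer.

Key is 129 > 64 bytes, so it is hashed to 16 bytes then zero-padded to 64: |K'| = 64.
Inner input = (K'⊕ipad) ∥ m → 64 + 42 = 106 bytes.

106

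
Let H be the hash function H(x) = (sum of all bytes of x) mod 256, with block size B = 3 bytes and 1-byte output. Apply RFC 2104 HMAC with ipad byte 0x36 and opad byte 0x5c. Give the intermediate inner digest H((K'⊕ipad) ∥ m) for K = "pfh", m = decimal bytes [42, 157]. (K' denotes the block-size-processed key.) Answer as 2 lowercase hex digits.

bb

Key "pfh" = 70 66 68 is exactly B = 3 bytes: K' = 70 66 68.
K' ⊕ ipad = 46 50 5e.
Inner input = 46 50 5e ∥ 2a 9d.
Inner hash: sum = 70+80+94+42+157 = 443; mod 256 = 187 → bb.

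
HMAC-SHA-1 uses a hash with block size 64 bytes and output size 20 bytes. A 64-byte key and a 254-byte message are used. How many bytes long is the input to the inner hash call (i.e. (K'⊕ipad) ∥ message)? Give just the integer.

318

Key is 64 ≤ 64 bytes, zero-padded: |K'| = 64.
Inner input = (K'⊕ipad) ∥ m → 64 + 254 = 318 bytes.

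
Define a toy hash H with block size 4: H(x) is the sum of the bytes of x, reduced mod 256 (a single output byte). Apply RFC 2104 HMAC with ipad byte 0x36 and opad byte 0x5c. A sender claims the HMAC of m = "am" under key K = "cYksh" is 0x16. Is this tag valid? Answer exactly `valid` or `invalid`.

Key "cYksh" = 63 59 6b 73 68 is 5 bytes > B = 4, so hash it first: H(key) = 02, then zero-pad to 4 bytes: K' = 02 00 00 00.
K' ⊕ ipad = 34 36 36 36; K' ⊕ opad = 5e 5c 5c 5c.
Inner hash: sum = 52+54+54+54+97+109 = 420; mod 256 = 164 → a4.
Outer hash (recomputed tag): sum = 94+92+92+92+164 = 534; mod 256 = 22 → 16.
Recomputed tag = 16; claimed = 16 → match.

valid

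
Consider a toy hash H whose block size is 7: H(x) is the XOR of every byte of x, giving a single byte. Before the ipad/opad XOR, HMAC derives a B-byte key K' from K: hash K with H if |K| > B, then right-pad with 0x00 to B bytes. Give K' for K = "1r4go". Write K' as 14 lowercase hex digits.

317234676f0000

Key "1r4go" = 31 72 34 67 6f is 5 bytes ≤ B = 7; zero-pad to 7 bytes: K' = 31 72 34 67 6f 00 00.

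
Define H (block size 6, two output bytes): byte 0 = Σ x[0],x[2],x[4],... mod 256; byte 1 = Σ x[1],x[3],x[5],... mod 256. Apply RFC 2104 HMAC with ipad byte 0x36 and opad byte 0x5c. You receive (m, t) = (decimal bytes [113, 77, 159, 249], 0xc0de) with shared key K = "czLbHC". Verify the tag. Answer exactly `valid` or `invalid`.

Key "czLbHC" = 63 7a 4c 62 48 43 is exactly B = 6 bytes: K' = 63 7a 4c 62 48 43.
K' ⊕ ipad = 55 4c 7a 54 7e 75; K' ⊕ opad = 3f 26 10 3e 14 1f.
Inner hash: even-index sum = 605 mod 256 = 93; odd-index sum = 603 mod 256 = 91 → 5d 5b.
Outer hash (recomputed tag): even-index sum = 192 mod 256 = 192; odd-index sum = 222 mod 256 = 222 → c0 de.
Recomputed tag = c0de; claimed = c0de → match.

valid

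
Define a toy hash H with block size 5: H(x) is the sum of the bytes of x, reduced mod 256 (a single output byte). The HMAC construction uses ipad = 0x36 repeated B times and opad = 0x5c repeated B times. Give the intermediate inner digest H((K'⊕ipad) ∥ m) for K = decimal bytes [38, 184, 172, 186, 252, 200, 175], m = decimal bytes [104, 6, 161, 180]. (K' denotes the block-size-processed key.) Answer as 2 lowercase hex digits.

1c

Key decimal bytes [38, 184, 172, 186, 252, 200, 175] = 26 b8 ac ba fc c8 af is 7 bytes > B = 5, so hash it first: H(key) = b7, then zero-pad to 5 bytes: K' = b7 00 00 00 00.
K' ⊕ ipad = 81 36 36 36 36.
Inner input = 81 36 36 36 36 ∥ 68 06 a1 b4.
Inner hash: sum = 129+54+54+54+54+104+6+161+180 = 796; mod 256 = 28 → 1c.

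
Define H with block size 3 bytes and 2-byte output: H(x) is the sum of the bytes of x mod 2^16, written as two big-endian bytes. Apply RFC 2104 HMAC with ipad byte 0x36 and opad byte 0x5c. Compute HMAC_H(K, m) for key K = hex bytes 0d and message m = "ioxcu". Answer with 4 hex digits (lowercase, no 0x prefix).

01da

Key hex bytes 0d is 1 byte ≤ B = 3; zero-pad to 3 bytes: K' = 0d 00 00.
K' ⊕ ipad = 3b 36 36.  K' ⊕ opad = 51 5c 5c.
Inner input = (K'⊕ipad) ∥ m = 3b 36 36 ∥ 69 6f 78 63 75.
Inner hash: sum = 59+54+54+105+111+120+99+117 = 719 → 02 cf.
Outer input = (K'⊕opad) ∥ inner = 51 5c 5c ∥ 02 cf.
Outer hash (tag): sum = 81+92+92+2+207 = 474 → 01 da.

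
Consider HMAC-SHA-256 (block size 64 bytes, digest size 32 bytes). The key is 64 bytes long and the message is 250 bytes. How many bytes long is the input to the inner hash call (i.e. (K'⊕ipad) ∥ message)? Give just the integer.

Key is 64 ≤ 64 bytes, zero-padded: |K'| = 64.
Inner input = (K'⊕ipad) ∥ m → 64 + 250 = 314 bytes.

314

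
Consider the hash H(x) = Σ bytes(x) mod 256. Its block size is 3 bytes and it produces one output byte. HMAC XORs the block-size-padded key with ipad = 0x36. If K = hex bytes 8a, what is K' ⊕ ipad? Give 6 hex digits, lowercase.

bc3636

Key hex bytes 8a is 1 byte ≤ B = 3; zero-pad to 3 bytes: K' = 8a 00 00.
XOR each byte with 0x36: 8a⊕36=bc, 00⊕36=36, 00⊕36=36.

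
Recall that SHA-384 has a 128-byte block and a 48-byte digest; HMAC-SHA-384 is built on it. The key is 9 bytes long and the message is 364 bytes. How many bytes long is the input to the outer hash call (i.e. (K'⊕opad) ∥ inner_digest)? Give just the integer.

176

Key is 9 ≤ 128 bytes, zero-padded: |K'| = 128.
Outer input = (K'⊕opad) ∥ H(inner) → 128 + 48 = 176 bytes.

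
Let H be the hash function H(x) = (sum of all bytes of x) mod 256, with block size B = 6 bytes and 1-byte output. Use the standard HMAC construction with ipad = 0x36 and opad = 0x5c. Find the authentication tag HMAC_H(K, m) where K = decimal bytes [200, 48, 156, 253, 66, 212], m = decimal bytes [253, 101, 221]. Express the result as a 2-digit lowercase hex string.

Key decimal bytes [200, 48, 156, 253, 66, 212] = c8 30 9c fd 42 d4 is exactly B = 6 bytes: K' = c8 30 9c fd 42 d4.
K' ⊕ ipad = fe 06 aa cb 74 e2.  K' ⊕ opad = 94 6c c0 a1 1e 88.
Inner input = (K'⊕ipad) ∥ m = fe 06 aa cb 74 e2 ∥ fd 65 dd.
Inner hash: sum = 254+6+170+203+116+226+253+101+221 = 1550; mod 256 = 14 → 0e.
Outer input = (K'⊕opad) ∥ inner = 94 6c c0 a1 1e 88 ∥ 0e.
Outer hash (tag): sum = 148+108+192+161+30+136+14 = 789; mod 256 = 21 → 15.

15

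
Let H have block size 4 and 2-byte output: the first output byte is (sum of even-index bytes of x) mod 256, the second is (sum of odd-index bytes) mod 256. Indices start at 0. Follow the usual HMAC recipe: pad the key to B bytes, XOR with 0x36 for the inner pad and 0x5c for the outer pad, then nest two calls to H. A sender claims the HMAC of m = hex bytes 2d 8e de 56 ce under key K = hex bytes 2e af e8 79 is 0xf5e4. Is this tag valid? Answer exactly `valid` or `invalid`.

Key hex bytes 2e af e8 79 is exactly B = 4 bytes: K' = 2e af e8 79.
K' ⊕ ipad = 18 99 de 4f; K' ⊕ opad = 72 f3 b4 25.
Inner hash: even-index sum = 719 mod 256 = 207; odd-index sum = 460 mod 256 = 204 → cf cc.
Outer hash (recomputed tag): even-index sum = 501 mod 256 = 245; odd-index sum = 484 mod 256 = 228 → f5 e4.
Recomputed tag = f5e4; claimed = f5e4 → match.

valid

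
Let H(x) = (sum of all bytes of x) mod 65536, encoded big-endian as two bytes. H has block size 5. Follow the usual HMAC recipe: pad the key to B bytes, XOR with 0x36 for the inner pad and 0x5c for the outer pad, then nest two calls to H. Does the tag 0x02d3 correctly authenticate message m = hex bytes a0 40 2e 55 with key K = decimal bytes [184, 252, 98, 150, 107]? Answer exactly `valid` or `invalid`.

Key decimal bytes [184, 252, 98, 150, 107] = b8 fc 62 96 6b is exactly B = 5 bytes: K' = b8 fc 62 96 6b.
K' ⊕ ipad = 8e ca 54 a0 5d; K' ⊕ opad = e4 a0 3e ca 37.
Inner hash: sum = 142+202+84+160+93+160+64+46+85 = 1036 → 04 0c.
Outer hash (recomputed tag): sum = 228+160+62+202+55+4+12 = 723 → 02 d3.
Recomputed tag = 02d3; claimed = 02d3 → match.

valid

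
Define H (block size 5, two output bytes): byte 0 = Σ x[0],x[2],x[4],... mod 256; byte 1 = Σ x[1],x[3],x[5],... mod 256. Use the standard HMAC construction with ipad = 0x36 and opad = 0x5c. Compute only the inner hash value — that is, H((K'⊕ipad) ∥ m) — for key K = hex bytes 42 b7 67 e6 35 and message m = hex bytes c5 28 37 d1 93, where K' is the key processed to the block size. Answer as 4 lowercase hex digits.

Key hex bytes 42 b7 67 e6 35 is exactly B = 5 bytes: K' = 42 b7 67 e6 35.
K' ⊕ ipad = 74 81 51 d0 03.
Inner input = 74 81 51 d0 03 ∥ c5 28 37 d1 93.
Inner hash: even-index sum = 449 mod 256 = 193; odd-index sum = 736 mod 256 = 224 → c1 e0.

c1e0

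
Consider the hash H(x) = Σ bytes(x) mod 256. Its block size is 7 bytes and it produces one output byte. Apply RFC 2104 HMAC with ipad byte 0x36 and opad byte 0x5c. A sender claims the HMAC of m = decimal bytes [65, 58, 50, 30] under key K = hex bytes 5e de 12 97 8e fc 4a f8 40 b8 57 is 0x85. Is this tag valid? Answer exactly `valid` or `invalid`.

Key hex bytes 5e de 12 97 8e fc 4a f8 40 b8 57 is 11 bytes > B = 7, so hash it first: H(key) = 00, then zero-pad to 7 bytes: K' = 00 00 00 00 00 00 00.
K' ⊕ ipad = 36 36 36 36 36 36 36; K' ⊕ opad = 5c 5c 5c 5c 5c 5c 5c.
Inner hash: sum = 54+54+54+54+54+54+54+65+58+50+30 = 581; mod 256 = 69 → 45.
Outer hash (recomputed tag): sum = 92+92+92+92+92+92+92+69 = 713; mod 256 = 201 → c9.
Recomputed tag = c9; claimed = 85 → mismatch.

invalid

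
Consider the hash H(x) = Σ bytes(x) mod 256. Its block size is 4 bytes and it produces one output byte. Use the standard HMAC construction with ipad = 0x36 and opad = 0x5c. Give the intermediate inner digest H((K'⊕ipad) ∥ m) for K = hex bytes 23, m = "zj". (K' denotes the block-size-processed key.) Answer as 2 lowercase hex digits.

Key hex bytes 23 is 1 byte ≤ B = 4; zero-pad to 4 bytes: K' = 23 00 00 00.
K' ⊕ ipad = 15 36 36 36.
Inner input = 15 36 36 36 ∥ 7a 6a.
Inner hash: sum = 21+54+54+54+122+106 = 411; mod 256 = 155 → 9b.

9b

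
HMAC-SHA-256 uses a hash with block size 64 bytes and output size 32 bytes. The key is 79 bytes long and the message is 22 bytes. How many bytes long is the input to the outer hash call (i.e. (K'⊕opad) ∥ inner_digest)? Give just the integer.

96

Key is 79 > 64 bytes, so it is hashed to 32 bytes then zero-padded to 64: |K'| = 64.
Outer input = (K'⊕opad) ∥ H(inner) → 64 + 32 = 96 bytes.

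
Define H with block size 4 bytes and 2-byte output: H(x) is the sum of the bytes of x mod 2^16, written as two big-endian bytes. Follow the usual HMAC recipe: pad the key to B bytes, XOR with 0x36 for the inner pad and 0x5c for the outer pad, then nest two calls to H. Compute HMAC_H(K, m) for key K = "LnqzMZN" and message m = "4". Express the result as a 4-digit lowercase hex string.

Key "LnqzMZN" = 4c 6e 71 7a 4d 5a 4e is 7 bytes > B = 4, so hash it first: H(key) = 02 9a, then zero-pad to 4 bytes: K' = 02 9a 00 00.
K' ⊕ ipad = 34 ac 36 36.  K' ⊕ opad = 5e c6 5c 5c.
Inner input = (K'⊕ipad) ∥ m = 34 ac 36 36 ∥ 34.
Inner hash: sum = 52+172+54+54+52 = 384 → 01 80.
Outer input = (K'⊕opad) ∥ inner = 5e c6 5c 5c ∥ 01 80.
Outer hash (tag): sum = 94+198+92+92+1+128 = 605 → 02 5d.

025d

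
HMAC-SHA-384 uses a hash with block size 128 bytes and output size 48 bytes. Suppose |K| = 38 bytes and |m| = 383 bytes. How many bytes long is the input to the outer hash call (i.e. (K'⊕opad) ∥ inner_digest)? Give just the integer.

176

Key is 38 ≤ 128 bytes, zero-padded: |K'| = 128.
Outer input = (K'⊕opad) ∥ H(inner) → 128 + 48 = 176 bytes.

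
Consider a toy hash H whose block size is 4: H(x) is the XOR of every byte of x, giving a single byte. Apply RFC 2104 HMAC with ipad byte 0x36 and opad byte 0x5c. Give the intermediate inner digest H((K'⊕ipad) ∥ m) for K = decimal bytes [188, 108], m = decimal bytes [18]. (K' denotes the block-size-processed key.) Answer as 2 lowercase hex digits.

c2

Key decimal bytes [188, 108] = bc 6c is 2 bytes ≤ B = 4; zero-pad to 4 bytes: K' = bc 6c 00 00.
K' ⊕ ipad = 8a 5a 36 36.
Inner input = 8a 5a 36 36 ∥ 12.
Inner hash: XOR 8a⊕5a⊕36⊕36⊕12 = c2.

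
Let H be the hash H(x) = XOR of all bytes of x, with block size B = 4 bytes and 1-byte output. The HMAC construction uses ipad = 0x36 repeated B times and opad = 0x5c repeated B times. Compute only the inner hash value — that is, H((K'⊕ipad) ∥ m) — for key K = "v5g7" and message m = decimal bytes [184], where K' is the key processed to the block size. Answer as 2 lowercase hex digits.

ab

Key "v5g7" = 76 35 67 37 is exactly B = 4 bytes: K' = 76 35 67 37.
K' ⊕ ipad = 40 03 51 01.
Inner input = 40 03 51 01 ∥ b8.
Inner hash: XOR 40⊕03⊕51⊕01⊕b8 = ab.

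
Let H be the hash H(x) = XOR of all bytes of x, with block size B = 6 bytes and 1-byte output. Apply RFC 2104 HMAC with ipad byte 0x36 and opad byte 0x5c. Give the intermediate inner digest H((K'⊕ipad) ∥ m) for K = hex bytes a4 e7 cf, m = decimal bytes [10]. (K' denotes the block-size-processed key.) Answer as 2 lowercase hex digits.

86

Key hex bytes a4 e7 cf is 3 bytes ≤ B = 6; zero-pad to 6 bytes: K' = a4 e7 cf 00 00 00.
K' ⊕ ipad = 92 d1 f9 36 36 36.
Inner input = 92 d1 f9 36 36 36 ∥ 0a.
Inner hash: XOR 92⊕d1⊕f9⊕36⊕36⊕36⊕0a = 86.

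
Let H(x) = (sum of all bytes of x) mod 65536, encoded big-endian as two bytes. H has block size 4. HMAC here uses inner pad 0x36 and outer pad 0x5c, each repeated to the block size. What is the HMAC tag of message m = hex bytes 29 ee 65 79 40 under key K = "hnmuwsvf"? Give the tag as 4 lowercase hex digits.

Key "hnmuwsvf" = 68 6e 6d 75 77 73 76 66 is 8 bytes > B = 4, so hash it first: H(key) = 03 7e, then zero-pad to 4 bytes: K' = 03 7e 00 00.
K' ⊕ ipad = 35 48 36 36.  K' ⊕ opad = 5f 22 5c 5c.
Inner input = (K'⊕ipad) ∥ m = 35 48 36 36 ∥ 29 ee 65 79 40.
Inner hash: sum = 53+72+54+54+41+238+101+121+64 = 798 → 03 1e.
Outer input = (K'⊕opad) ∥ inner = 5f 22 5c 5c ∥ 03 1e.
Outer hash (tag): sum = 95+34+92+92+3+30 = 346 → 01 5a.

015a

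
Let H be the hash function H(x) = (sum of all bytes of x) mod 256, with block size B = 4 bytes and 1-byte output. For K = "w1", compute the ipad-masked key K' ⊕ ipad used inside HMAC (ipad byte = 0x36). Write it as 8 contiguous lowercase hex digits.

Key "w1" = 77 31 is 2 bytes ≤ B = 4; zero-pad to 4 bytes: K' = 77 31 00 00.
XOR each byte with 0x36: 77⊕36=41, 31⊕36=07, 00⊕36=36, 00⊕36=36.

41073636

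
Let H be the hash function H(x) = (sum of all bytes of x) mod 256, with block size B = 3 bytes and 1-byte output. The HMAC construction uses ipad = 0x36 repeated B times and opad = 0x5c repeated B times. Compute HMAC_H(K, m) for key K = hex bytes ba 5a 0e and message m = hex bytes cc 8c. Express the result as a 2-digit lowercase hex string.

Key hex bytes ba 5a 0e is exactly B = 3 bytes: K' = ba 5a 0e.
K' ⊕ ipad = 8c 6c 38.  K' ⊕ opad = e6 06 52.
Inner input = (K'⊕ipad) ∥ m = 8c 6c 38 ∥ cc 8c.
Inner hash: sum = 140+108+56+204+140 = 648; mod 256 = 136 → 88.
Outer input = (K'⊕opad) ∥ inner = e6 06 52 ∥ 88.
Outer hash (tag): sum = 230+6+82+136 = 454; mod 256 = 198 → c6.

c6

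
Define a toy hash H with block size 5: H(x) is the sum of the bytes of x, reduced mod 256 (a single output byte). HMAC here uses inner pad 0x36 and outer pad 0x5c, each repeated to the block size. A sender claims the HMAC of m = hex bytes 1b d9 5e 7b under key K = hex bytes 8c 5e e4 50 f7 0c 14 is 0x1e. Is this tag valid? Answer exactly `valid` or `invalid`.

invalid

Key hex bytes 8c 5e e4 50 f7 0c 14 is 7 bytes > B = 5, so hash it first: H(key) = 35, then zero-pad to 5 bytes: K' = 35 00 00 00 00.
K' ⊕ ipad = 03 36 36 36 36; K' ⊕ opad = 69 5c 5c 5c 5c.
Inner hash: sum = 3+54+54+54+54+27+217+94+123 = 680; mod 256 = 168 → a8.
Outer hash (recomputed tag): sum = 105+92+92+92+92+168 = 641; mod 256 = 129 → 81.
Recomputed tag = 81; claimed = 1e → mismatch.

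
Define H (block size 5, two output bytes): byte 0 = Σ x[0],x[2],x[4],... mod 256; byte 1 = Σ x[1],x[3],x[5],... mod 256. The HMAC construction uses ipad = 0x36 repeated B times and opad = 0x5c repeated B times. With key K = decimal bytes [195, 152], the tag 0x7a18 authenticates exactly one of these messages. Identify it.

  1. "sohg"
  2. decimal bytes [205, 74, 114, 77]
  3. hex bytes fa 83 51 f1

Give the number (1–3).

2

Key decimal bytes [195, 152] = c3 98 is 2 bytes ≤ B = 5; zero-pad to 5 bytes: K' = c3 98 00 00 00.
K' ⊕ ipad = f5 ae 36 36 36; K' ⊕ opad = 9f c4 5c 5c 5c.
m1: inner = H(f5 ae 36 36 36 73 6f 68 67) = 37 bf; tag = H(9f c4 5c 5c 5c 37 bf) = 1657
m2: inner = H(f5 ae 36 36 36 cd 4a 72 4d) = f8 23; tag = H(9f c4 5c 5c 5c f8 23) = 7a18 ← matches
m3: inner = H(f5 ae 36 36 36 fa 83 51 f1) = d5 2f; tag = H(9f c4 5c 5c 5c d5 2f) = 86f5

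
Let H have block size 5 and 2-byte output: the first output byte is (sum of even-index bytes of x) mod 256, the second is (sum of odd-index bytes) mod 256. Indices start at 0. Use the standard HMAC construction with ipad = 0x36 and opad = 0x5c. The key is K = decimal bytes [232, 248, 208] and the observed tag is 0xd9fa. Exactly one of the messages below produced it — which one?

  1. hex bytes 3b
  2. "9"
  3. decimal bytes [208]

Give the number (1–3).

Key decimal bytes [232, 248, 208] = e8 f8 d0 is 3 bytes ≤ B = 5; zero-pad to 5 bytes: K' = e8 f8 d0 00 00.
K' ⊕ ipad = de ce e6 36 36; K' ⊕ opad = b4 a4 8c 5c 5c.
m1: inner = H(de ce e6 36 36 3b) = fa 3f; tag = H(b4 a4 8c 5c 5c fa 3f) = dbfa
m2: inner = H(de ce e6 36 36 39) = fa 3d; tag = H(b4 a4 8c 5c 5c fa 3d) = d9fa ← matches
m3: inner = H(de ce e6 36 36 d0) = fa d4; tag = H(b4 a4 8c 5c 5c fa d4) = 70fa

2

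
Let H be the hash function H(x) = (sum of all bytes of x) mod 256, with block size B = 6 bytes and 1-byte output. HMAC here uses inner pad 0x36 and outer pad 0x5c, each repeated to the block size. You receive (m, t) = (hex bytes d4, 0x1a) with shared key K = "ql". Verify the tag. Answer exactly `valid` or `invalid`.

valid

Key "ql" = 71 6c is 2 bytes ≤ B = 6; zero-pad to 6 bytes: K' = 71 6c 00 00 00 00.
K' ⊕ ipad = 47 5a 36 36 36 36; K' ⊕ opad = 2d 30 5c 5c 5c 5c.
Inner hash: sum = 71+90+54+54+54+54+212 = 589; mod 256 = 77 → 4d.
Outer hash (recomputed tag): sum = 45+48+92+92+92+92+77 = 538; mod 256 = 26 → 1a.
Recomputed tag = 1a; claimed = 1a → match.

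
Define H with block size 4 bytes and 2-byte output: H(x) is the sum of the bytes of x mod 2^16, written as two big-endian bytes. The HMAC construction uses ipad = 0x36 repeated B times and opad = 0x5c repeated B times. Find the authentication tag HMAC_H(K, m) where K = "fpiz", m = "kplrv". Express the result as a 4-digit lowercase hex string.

Key "fpiz" = 66 70 69 7a is exactly B = 4 bytes: K' = 66 70 69 7a.
K' ⊕ ipad = 50 46 5f 4c.  K' ⊕ opad = 3a 2c 35 26.
Inner input = (K'⊕ipad) ∥ m = 50 46 5f 4c ∥ 6b 70 6c 72 76.
Inner hash: sum = 80+70+95+76+107+112+108+114+118 = 880 → 03 70.
Outer input = (K'⊕opad) ∥ inner = 3a 2c 35 26 ∥ 03 70.
Outer hash (tag): sum = 58+44+53+38+3+112 = 308 → 01 34.

0134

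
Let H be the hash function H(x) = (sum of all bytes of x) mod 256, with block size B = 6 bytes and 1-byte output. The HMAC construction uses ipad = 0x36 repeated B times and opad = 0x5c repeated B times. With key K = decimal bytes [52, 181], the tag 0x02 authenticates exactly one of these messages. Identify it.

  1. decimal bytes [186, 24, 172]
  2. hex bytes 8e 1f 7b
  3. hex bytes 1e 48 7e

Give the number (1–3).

3

Key decimal bytes [52, 181] = 34 b5 is 2 bytes ≤ B = 6; zero-pad to 6 bytes: K' = 34 b5 00 00 00 00.
K' ⊕ ipad = 02 83 36 36 36 36; K' ⊕ opad = 68 e9 5c 5c 5c 5c.
m1: inner = H(02 83 36 36 36 36 ba 18 ac) = db; tag = H(68 e9 5c 5c 5c 5c db) = 9c
m2: inner = H(02 83 36 36 36 36 8e 1f 7b) = 85; tag = H(68 e9 5c 5c 5c 5c 85) = 46
m3: inner = H(02 83 36 36 36 36 1e 48 7e) = 41; tag = H(68 e9 5c 5c 5c 5c 41) = 02 ← matches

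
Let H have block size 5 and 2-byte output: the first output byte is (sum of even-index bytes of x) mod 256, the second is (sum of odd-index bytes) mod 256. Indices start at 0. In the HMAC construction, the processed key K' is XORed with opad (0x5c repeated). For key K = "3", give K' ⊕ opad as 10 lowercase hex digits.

Key "3" = 33 is 1 byte ≤ B = 5; zero-pad to 5 bytes: K' = 33 00 00 00 00.
XOR each byte with 0x5c: 33⊕5c=6f, 00⊕5c=5c, 00⊕5c=5c, 00⊕5c=5c, 00⊕5c=5c.

6f5c5c5c5c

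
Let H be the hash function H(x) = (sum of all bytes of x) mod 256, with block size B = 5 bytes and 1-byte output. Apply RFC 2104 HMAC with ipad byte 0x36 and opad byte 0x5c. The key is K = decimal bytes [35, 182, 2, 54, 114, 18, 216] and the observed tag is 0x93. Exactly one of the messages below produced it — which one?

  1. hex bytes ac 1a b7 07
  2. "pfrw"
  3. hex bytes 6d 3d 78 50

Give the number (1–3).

Key decimal bytes [35, 182, 2, 54, 114, 18, 216] = 23 b6 02 36 72 12 d8 is 7 bytes > B = 5, so hash it first: H(key) = 6d, then zero-pad to 5 bytes: K' = 6d 00 00 00 00.
K' ⊕ ipad = 5b 36 36 36 36; K' ⊕ opad = 31 5c 5c 5c 5c.
m1: inner = H(5b 36 36 36 36 ac 1a b7 07) = b7; tag = H(31 5c 5c 5c 5c b7) = 58
m2: inner = H(5b 36 36 36 36 70 66 72 77) = f2; tag = H(31 5c 5c 5c 5c f2) = 93 ← matches
m3: inner = H(5b 36 36 36 36 6d 3d 78 50) = a5; tag = H(31 5c 5c 5c 5c a5) = 46

2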